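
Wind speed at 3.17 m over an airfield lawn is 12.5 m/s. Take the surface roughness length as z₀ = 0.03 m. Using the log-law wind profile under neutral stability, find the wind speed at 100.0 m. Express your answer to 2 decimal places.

21.76 m/s

Log law: V(z) ∝ ln(z/z₀), so V₂/V₁ = ln(z₂/z₀) / ln(z₁/z₀).
ln(100.0/0.03) = 8.1117, ln(3.17/0.03) = 4.6603
V₂ = 12.5 × 8.1117/4.6603 = 12.5 × 1.7406 = 21.7576 m/s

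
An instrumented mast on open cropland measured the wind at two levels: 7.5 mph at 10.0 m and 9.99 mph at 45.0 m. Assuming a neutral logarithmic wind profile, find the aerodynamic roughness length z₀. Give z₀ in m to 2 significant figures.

Log law: V(z) ∝ ln(z/z₀). With r = V₁/V₂ = 7.5/9.99 = 0.75075,
r · ln(z₂/z₀) = ln(z₁/z₀) ⇒ ln z₀ = (ln z₁ − r·ln z₂)/(1 − r)
ln z₀ = (2.30259 − 0.75075×3.80666) / 0.24925 = -2.2278
z₀ = exp(-2.2278) = 0.1078 m

z₀ ≈ 0.11 m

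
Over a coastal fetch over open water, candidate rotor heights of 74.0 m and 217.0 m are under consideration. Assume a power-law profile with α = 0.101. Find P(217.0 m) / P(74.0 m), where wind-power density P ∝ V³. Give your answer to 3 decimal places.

1.385

Speed ratio: V_B/V_A = (z_B/z_A)^α = (217.0/74.0)^0.101 = (2.9324)^0.101 = 1.11478
Power-density ratio: P_B/P_A = (V_B/V_A)³ = (1.11478)³ = 1.38538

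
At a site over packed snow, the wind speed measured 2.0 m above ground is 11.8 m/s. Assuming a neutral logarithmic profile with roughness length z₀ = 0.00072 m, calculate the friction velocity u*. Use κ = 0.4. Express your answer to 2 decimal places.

Log law: V(z) = (u*/κ) · ln(z/z₀) ⇒ u* = κ · V / ln(z/z₀)
u* = 0.4 × 11.8 / ln(2.0/0.00072) = 0.4 × 11.8 / 7.9294
   = 4.7200 / 7.9294 = 0.5953 m/s

u* ≈ 0.60 m/s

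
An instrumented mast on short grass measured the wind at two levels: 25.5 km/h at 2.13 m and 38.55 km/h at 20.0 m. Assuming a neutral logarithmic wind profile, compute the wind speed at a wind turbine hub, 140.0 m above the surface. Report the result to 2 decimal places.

49.89 km/h

Log law: V ∝ ln(z/z₀). From the pair, with r = V₁/V₂ = 0.66148,
ln z₀ = (ln z₁ − r·ln z₂)/(1 − r) = (0.7561 − 0.66148×2.9957)/0.33852 = -3.6201 → z₀ = 0.02678 m
V₃ = V₁ · ln(z₃/z₀)/ln(z₁/z₀) = 25.5 × 8.5618/4.3762 = 49.8886 km/h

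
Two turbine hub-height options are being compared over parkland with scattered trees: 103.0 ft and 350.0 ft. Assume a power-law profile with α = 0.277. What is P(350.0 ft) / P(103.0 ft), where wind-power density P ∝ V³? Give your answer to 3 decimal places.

2.763

Speed ratio: V_B/V_A = (z_B/z_A)^α = (350.0/103.0)^0.277 = (3.3981)^0.277 = 1.40330
Power-density ratio: P_B/P_A = (V_B/V_A)³ = (1.40330)³ = 2.76346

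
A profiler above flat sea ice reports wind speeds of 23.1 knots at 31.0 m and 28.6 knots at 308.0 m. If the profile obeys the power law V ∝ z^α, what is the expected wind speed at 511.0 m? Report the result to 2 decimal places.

First find α: α = ln(V₂/V₁)/ln(z₂/z₁) = ln(28.6/23.1)/ln(308.0/31.0) = 0.21357/2.29611 = 0.0930
Extrapolate from 308.0 m to 511.0 m: V₃ = 28.6 × (511.0/308.0)^0.0930 = 28.6 × 1.0482 = 29.9790 knots

29.98 knots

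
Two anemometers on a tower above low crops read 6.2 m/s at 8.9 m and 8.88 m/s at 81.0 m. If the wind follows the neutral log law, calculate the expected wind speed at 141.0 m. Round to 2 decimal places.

Log law: V ∝ ln(z/z₀). From the pair, with r = V₁/V₂ = 0.69820,
ln z₀ = (ln z₁ − r·ln z₂)/(1 − r) = (2.1861 − 0.69820×4.3944)/0.30180 = -2.9229 → z₀ = 0.05378 m
V₃ = V₁ · ln(z₃/z₀)/ln(z₁/z₀) = 6.2 × 7.8717/5.1090 = 9.5527 m/s

9.55 m/s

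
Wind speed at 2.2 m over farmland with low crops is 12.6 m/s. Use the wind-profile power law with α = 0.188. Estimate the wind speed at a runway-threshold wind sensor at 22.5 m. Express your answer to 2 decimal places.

Power-law profile: V₂ = V₁ · (z₂/z₁)^α
V₂ = 12.6 × (22.5/2.2)^0.188 = 12.6 × (10.2273)^0.188
    = 12.6 × 1.5482 = 19.5077 m/s

19.51 m/s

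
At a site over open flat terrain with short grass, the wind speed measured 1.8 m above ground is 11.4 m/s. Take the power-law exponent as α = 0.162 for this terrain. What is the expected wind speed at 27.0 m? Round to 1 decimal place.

17.7 m/s

Power-law profile: V₂ = V₁ · (z₂/z₁)^α
V₂ = 11.4 × (27.0/1.8)^0.162 = 11.4 × (15.0000)^0.162
    = 11.4 × 1.5507 = 17.6779 m/s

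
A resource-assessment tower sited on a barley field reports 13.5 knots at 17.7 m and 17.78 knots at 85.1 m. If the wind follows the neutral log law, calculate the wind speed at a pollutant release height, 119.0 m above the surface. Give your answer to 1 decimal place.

18.7 knots

Log law: V ∝ ln(z/z₀). From the pair, with r = V₁/V₂ = 0.75928,
ln z₀ = (ln z₁ − r·ln z₂)/(1 − r) = (2.8736 − 0.75928×4.4438)/0.24072 = -2.0794 → z₀ = 0.1250 m
V₃ = V₁ · ln(z₃/z₀)/ln(z₁/z₀) = 13.5 × 6.8585/4.9529 = 18.6939 knots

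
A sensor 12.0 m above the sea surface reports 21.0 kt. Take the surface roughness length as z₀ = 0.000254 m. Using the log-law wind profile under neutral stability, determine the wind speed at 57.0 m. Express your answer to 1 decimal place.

Log law: V(z) ∝ ln(z/z₀), so V₂/V₁ = ln(z₂/z₀) / ln(z₁/z₀).
ln(57.0/0.000254) = 12.3212, ln(12.0/0.000254) = 10.7631
V₂ = 21.0 × 12.3212/10.7631 = 21.0 × 1.1448 = 24.0401 kt

24.0 kt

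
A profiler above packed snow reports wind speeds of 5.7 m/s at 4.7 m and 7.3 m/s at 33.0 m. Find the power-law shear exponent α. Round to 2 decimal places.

α ≈ 0.13

Power law: V₂/V₁ = (z₂/z₁)^α ⇒ α = ln(V₂/V₁) / ln(z₂/z₁)
α = ln(7.3/5.7) / ln(33.0/4.7) = ln(1.2807) / ln(7.0213)
  = 0.24741 / 1.94895 = 0.12694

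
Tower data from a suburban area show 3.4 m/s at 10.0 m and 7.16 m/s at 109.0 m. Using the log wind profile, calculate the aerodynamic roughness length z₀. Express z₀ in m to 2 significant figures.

Log law: V(z) ∝ ln(z/z₀). With r = V₁/V₂ = 3.4/7.16 = 0.47486,
r · ln(z₂/z₀) = ln(z₁/z₀) ⇒ ln z₀ = (ln z₁ − r·ln z₂)/(1 − r)
ln z₀ = (2.30259 − 0.47486×4.69135) / 0.52514 = 0.1425
z₀ = exp(0.1425) = 1.153 m

z₀ ≈ 1.2 m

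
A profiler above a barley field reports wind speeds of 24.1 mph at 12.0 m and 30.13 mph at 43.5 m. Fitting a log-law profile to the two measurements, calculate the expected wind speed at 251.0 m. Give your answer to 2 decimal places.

38.34 mph

Log law: V ∝ ln(z/z₀). From the pair, with r = V₁/V₂ = 0.79987,
ln z₀ = (ln z₁ − r·ln z₂)/(1 − r) = (2.4849 − 0.79987×3.7728)/0.20013 = -2.6622 → z₀ = 0.06979 m
V₃ = V₁ · ln(z₃/z₀)/ln(z₁/z₀) = 24.1 × 8.1877/5.1471 = 38.3365 mph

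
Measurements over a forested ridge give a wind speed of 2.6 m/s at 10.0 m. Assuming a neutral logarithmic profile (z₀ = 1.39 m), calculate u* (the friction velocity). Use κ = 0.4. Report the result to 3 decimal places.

u* ≈ 0.527 m/s

Log law: V(z) = (u*/κ) · ln(z/z₀) ⇒ u* = κ · V / ln(z/z₀)
u* = 0.4 × 2.6 / ln(10.0/1.39) = 0.4 × 2.6 / 1.9733
   = 1.0400 / 1.9733 = 0.5270 m/s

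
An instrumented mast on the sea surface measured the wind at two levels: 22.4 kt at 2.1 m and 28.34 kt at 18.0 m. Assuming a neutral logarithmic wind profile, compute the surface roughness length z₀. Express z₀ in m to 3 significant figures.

Log law: V(z) ∝ ln(z/z₀). With r = V₁/V₂ = 22.4/28.34 = 0.79040,
r · ln(z₂/z₀) = ln(z₁/z₀) ⇒ ln z₀ = (ln z₁ − r·ln z₂)/(1 − r)
ln z₀ = (0.74194 − 0.79040×2.89037) / 0.20960 = -7.3599
z₀ = exp(-7.3599) = 0.0006363 m

z₀ ≈ 0.000636 m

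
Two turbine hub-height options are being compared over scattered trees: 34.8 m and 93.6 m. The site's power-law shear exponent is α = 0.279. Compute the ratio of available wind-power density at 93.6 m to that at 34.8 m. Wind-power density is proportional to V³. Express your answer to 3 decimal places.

Speed ratio: V_B/V_A = (z_B/z_A)^α = (93.6/34.8)^0.279 = (2.6897)^0.279 = 1.31791
Power-density ratio: P_B/P_A = (V_B/V_A)³ = (1.31791)³ = 2.28905

2.289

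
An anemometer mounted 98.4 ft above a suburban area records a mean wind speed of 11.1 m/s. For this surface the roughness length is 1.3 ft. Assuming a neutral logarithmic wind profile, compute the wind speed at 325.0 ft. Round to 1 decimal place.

Log law: V(z) ∝ ln(z/z₀), so V₂/V₁ = ln(z₂/z₀) / ln(z₁/z₀).
ln(325.0/1.3) = 5.5215, ln(98.4/1.3) = 4.3267
V₂ = 11.1 × 5.5215/4.3267 = 11.1 × 1.2761 = 14.1652 m/s

14.2 m/s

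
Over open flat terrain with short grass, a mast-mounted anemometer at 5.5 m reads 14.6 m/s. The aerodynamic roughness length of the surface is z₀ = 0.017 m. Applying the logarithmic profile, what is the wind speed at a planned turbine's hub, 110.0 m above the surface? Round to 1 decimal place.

Log law: V(z) ∝ ln(z/z₀), so V₂/V₁ = ln(z₂/z₀) / ln(z₁/z₀).
ln(110.0/0.017) = 8.7750, ln(5.5/0.017) = 5.7793
V₂ = 14.6 × 8.7750/5.7793 = 14.6 × 1.5184 = 22.1680 m/s

22.2 m/s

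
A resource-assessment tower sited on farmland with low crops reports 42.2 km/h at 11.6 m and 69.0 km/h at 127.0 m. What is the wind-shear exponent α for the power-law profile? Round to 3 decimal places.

α ≈ 0.205

Power law: V₂/V₁ = (z₂/z₁)^α ⇒ α = ln(V₂/V₁) / ln(z₂/z₁)
α = ln(69.0/42.2) / ln(127.0/11.6) = ln(1.6351) / ln(10.9483)
  = 0.49169 / 2.39318 = 0.20545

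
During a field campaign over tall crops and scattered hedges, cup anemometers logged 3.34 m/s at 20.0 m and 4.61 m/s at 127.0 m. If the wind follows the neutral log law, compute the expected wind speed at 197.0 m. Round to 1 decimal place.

4.9 m/s

Log law: V ∝ ln(z/z₀). From the pair, with r = V₁/V₂ = 0.72451,
ln z₀ = (ln z₁ − r·ln z₂)/(1 − r) = (2.9957 − 0.72451×4.8442)/0.27549 = -1.8656 → z₀ = 0.1548 m
V₃ = V₁ · ln(z₃/z₀)/ln(z₁/z₀) = 3.34 × 7.1488/4.8613 = 4.9116 m/s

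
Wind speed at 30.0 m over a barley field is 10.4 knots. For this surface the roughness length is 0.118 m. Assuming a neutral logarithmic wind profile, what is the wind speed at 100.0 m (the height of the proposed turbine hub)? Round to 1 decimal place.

Log law: V(z) ∝ ln(z/z₀), so V₂/V₁ = ln(z₂/z₀) / ln(z₁/z₀).
ln(100.0/0.118) = 6.7422, ln(30.0/0.118) = 5.5383
V₂ = 10.4 × 6.7422/5.5383 = 10.4 × 1.2174 = 12.6609 knots

12.7 knots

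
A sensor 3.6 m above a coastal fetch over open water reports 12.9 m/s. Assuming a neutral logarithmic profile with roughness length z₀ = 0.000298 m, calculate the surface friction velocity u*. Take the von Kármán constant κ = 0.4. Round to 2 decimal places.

u* ≈ 0.55 m/s

Log law: V(z) = (u*/κ) · ln(z/z₀) ⇒ u* = κ · V / ln(z/z₀)
u* = 0.4 × 12.9 / ln(3.6/0.000298) = 0.4 × 12.9 / 9.3994
   = 5.1600 / 9.3994 = 0.5490 m/s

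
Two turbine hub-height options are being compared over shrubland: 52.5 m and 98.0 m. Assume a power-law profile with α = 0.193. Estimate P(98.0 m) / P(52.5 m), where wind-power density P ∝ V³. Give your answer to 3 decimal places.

Speed ratio: V_B/V_A = (z_B/z_A)^α = (98.0/52.5)^0.193 = (1.8667)^0.193 = 1.12802
Power-density ratio: P_B/P_A = (V_B/V_A)³ = (1.12802)³ = 1.43532

1.435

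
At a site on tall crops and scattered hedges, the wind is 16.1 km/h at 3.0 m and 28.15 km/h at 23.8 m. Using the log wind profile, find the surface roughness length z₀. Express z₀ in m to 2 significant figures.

z₀ ≈ 0.19 m

Log law: V(z) ∝ ln(z/z₀). With r = V₁/V₂ = 16.1/28.15 = 0.57194,
r · ln(z₂/z₀) = ln(z₁/z₀) ⇒ ln z₀ = (ln z₁ − r·ln z₂)/(1 − r)
ln z₀ = (1.09861 − 0.57194×3.16969) / 0.42806 = -1.6685
z₀ = exp(-1.6685) = 0.1885 m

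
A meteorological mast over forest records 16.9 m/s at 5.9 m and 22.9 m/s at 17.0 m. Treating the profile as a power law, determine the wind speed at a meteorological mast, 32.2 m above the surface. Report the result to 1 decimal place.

27.5 m/s

First find α: α = ln(V₂/V₁)/ln(z₂/z₁) = ln(22.9/16.9)/ln(17.0/5.9) = 0.30382/1.05826 = 0.2871
Extrapolate from 17.0 m to 32.2 m: V₃ = 22.9 × (32.2/17.0)^0.2871 = 22.9 × 1.2013 = 27.5092 m/s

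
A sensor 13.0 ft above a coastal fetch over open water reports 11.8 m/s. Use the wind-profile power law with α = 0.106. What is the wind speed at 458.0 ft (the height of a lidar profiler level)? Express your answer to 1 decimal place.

Power-law profile: V₂ = V₁ · (z₂/z₁)^α
V₂ = 11.8 × (458.0/13.0)^0.106 = 11.8 × (35.2308)^0.106
    = 11.8 × 1.4587 = 17.2130 m/s

17.2 m/s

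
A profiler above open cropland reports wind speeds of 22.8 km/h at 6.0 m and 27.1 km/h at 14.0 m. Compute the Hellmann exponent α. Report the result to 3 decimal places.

α ≈ 0.204

Power law: V₂/V₁ = (z₂/z₁)^α ⇒ α = ln(V₂/V₁) / ln(z₂/z₁)
α = ln(27.1/22.8) / ln(14.0/6.0) = ln(1.1886) / ln(2.3333)
  = 0.17277 / 0.84730 = 0.20391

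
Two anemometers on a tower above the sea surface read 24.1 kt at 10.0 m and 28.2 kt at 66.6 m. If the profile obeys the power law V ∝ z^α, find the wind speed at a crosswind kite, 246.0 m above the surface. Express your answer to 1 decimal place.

First find α: α = ln(V₂/V₁)/ln(z₂/z₁) = ln(28.2/24.1)/ln(66.6/10.0) = 0.15711/1.89612 = 0.0829
Extrapolate from 66.6 m to 246.0 m: V₃ = 28.2 × (246.0/66.6)^0.0829 = 28.2 × 1.1143 = 31.4245 kt

31.4 kt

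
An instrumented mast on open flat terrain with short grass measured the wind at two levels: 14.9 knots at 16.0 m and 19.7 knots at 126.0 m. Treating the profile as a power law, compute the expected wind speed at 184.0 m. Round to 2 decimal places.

First find α: α = ln(V₂/V₁)/ln(z₂/z₁) = ln(19.7/14.9)/ln(126.0/16.0) = 0.27926/2.06369 = 0.1353
Extrapolate from 126.0 m to 184.0 m: V₃ = 19.7 × (184.0/126.0)^0.1353 = 19.7 × 1.0526 = 20.7357 knots

20.74 knots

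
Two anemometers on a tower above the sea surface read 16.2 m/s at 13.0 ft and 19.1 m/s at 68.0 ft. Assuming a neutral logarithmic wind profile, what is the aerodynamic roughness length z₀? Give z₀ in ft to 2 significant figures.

Log law: V(z) ∝ ln(z/z₀). With r = V₁/V₂ = 16.2/19.1 = 0.84817,
r · ln(z₂/z₀) = ln(z₁/z₀) ⇒ ln z₀ = (ln z₁ − r·ln z₂)/(1 − r)
ln z₀ = (2.56495 − 0.84817×4.21951) / 0.15183 = -6.6778
z₀ = exp(-6.6778) = 0.001259 ft

z₀ ≈ 0.0013 ft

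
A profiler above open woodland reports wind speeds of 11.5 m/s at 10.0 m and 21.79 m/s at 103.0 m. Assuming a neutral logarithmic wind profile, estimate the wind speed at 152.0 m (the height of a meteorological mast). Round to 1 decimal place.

23.5 m/s

Log law: V ∝ ln(z/z₀). From the pair, with r = V₁/V₂ = 0.52777,
ln z₀ = (ln z₁ − r·ln z₂)/(1 − r) = (2.3026 − 0.52777×4.6347)/0.47223 = -0.3038 → z₀ = 0.7380 m
V₃ = V₁ · ln(z₃/z₀)/ln(z₁/z₀) = 11.5 × 5.3277/2.6064 = 23.5070 m/s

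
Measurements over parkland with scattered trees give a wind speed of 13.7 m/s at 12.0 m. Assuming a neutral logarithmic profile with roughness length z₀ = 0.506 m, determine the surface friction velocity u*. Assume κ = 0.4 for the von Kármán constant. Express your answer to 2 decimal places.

u* ≈ 1.73 m/s

Log law: V(z) = (u*/κ) · ln(z/z₀) ⇒ u* = κ · V / ln(z/z₀)
u* = 0.4 × 13.7 / ln(12.0/0.506) = 0.4 × 13.7 / 3.1661
   = 5.4800 / 3.1661 = 1.7308 m/s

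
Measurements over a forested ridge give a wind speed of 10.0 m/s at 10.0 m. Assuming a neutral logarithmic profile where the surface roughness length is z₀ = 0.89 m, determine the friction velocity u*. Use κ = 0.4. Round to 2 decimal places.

u* ≈ 1.65 m/s

Log law: V(z) = (u*/κ) · ln(z/z₀) ⇒ u* = κ · V / ln(z/z₀)
u* = 0.4 × 10.0 / ln(10.0/0.89) = 0.4 × 10.0 / 2.4191
   = 4.0000 / 2.4191 = 1.6535 m/s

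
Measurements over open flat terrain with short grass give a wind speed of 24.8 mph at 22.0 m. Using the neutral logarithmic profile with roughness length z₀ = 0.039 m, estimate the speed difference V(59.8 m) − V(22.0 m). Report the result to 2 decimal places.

Log law: V₂ = V₁ · ln(z₂/z₀)/ln(z₁/z₀) = 24.8 × 7.3352/6.3352 = 28.7145 mph
ΔV = 28.7145 − 24.8 = 3.9145 mph

3.91 mph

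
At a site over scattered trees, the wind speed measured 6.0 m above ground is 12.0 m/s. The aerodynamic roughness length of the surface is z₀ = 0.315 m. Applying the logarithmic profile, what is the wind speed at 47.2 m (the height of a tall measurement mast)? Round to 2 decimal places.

Log law: V(z) ∝ ln(z/z₀), so V₂/V₁ = ln(z₂/z₀) / ln(z₁/z₀).
ln(47.2/0.315) = 5.0096, ln(6.0/0.315) = 2.9469
V₂ = 12.0 × 5.0096/2.9469 = 12.0 × 1.6999 = 20.3991 m/s

20.40 m/s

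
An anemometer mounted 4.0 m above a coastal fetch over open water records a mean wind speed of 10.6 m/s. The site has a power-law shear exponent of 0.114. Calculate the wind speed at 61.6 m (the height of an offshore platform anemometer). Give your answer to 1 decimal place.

Power-law profile: V₂ = V₁ · (z₂/z₁)^α
V₂ = 10.6 × (61.6/4.0)^0.114 = 10.6 × (15.4000)^0.114
    = 10.6 × 1.3658 = 14.4772 m/s

14.5 m/s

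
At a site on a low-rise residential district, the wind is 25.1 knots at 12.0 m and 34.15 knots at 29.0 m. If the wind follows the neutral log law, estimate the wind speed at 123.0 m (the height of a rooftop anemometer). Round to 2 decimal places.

48.97 knots

Log law: V ∝ ln(z/z₀). From the pair, with r = V₁/V₂ = 0.73499,
ln z₀ = (ln z₁ − r·ln z₂)/(1 − r) = (2.4849 − 0.73499×3.3673)/0.26501 = 0.0376 → z₀ = 1.038 m
V₃ = V₁ · ln(z₃/z₀)/ln(z₁/z₀) = 25.1 × 4.7746/2.4473 = 48.9691 knots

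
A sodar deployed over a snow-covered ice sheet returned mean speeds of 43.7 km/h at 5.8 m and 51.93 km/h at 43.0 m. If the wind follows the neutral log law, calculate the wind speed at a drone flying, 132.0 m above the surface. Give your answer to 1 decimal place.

56.5 km/h

Log law: V ∝ ln(z/z₀). From the pair, with r = V₁/V₂ = 0.84152,
ln z₀ = (ln z₁ − r·ln z₂)/(1 − r) = (1.7579 − 0.84152×3.7612)/0.15848 = -8.8796 → z₀ = 0.0001392 m
V₃ = V₁ · ln(z₃/z₀)/ln(z₁/z₀) = 43.7 × 13.7624/10.6374 = 56.5377 km/h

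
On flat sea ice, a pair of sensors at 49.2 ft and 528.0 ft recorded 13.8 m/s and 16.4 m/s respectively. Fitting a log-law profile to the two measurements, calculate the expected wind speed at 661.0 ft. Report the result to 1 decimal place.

Log law: V ∝ ln(z/z₀). From the pair, with r = V₁/V₂ = 0.84146,
ln z₀ = (ln z₁ − r·ln z₂)/(1 − r) = (3.8959 − 0.84146×6.2691)/0.15854 = -8.7003 → z₀ = 0.0001665 ft
V₃ = V₁ · ln(z₃/z₀)/ln(z₁/z₀) = 13.8 × 15.1941/12.5962 = 16.6461 m/s

16.6 m/s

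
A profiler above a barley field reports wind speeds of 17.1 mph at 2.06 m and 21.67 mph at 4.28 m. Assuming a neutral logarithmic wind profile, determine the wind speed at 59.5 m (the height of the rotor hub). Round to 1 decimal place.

38.1 mph

Log law: V ∝ ln(z/z₀). From the pair, with r = V₁/V₂ = 0.78911,
ln z₀ = (ln z₁ − r·ln z₂)/(1 − r) = (0.7227 − 0.78911×1.4540)/0.21089 = -2.0135 → z₀ = 0.1335 m
V₃ = V₁ · ln(z₃/z₀)/ln(z₁/z₀) = 17.1 × 6.0994/2.7362 = 38.1191 mph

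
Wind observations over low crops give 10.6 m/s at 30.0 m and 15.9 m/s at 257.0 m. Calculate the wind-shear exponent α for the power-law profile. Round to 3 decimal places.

Power law: V₂/V₁ = (z₂/z₁)^α ⇒ α = ln(V₂/V₁) / ln(z₂/z₁)
α = ln(15.9/10.6) / ln(257.0/30.0) = ln(1.5000) / ln(8.5667)
  = 0.40547 / 2.14788 = 0.18877

α ≈ 0.189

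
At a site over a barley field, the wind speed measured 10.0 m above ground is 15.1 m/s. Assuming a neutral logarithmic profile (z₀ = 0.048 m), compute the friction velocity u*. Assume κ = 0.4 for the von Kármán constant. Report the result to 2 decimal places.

u* ≈ 1.13 m/s

Log law: V(z) = (u*/κ) · ln(z/z₀) ⇒ u* = κ · V / ln(z/z₀)
u* = 0.4 × 15.1 / ln(10.0/0.048) = 0.4 × 15.1 / 5.3391
   = 6.0400 / 5.3391 = 1.1313 m/s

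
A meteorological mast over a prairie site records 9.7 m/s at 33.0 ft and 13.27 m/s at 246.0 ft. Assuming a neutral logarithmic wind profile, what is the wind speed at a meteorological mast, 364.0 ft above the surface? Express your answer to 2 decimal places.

13.97 m/s

Log law: V ∝ ln(z/z₀). From the pair, with r = V₁/V₂ = 0.73097,
ln z₀ = (ln z₁ − r·ln z₂)/(1 − r) = (3.4965 − 0.73097×5.5053)/0.26903 = -1.9616 → z₀ = 0.1406 ft
V₃ = V₁ · ln(z₃/z₀)/ln(z₁/z₀) = 9.7 × 7.8588/5.4581 = 13.9663 m/s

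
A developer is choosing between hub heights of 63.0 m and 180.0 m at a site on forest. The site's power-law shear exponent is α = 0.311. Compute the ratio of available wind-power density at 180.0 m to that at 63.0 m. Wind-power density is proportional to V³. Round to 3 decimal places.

Speed ratio: V_B/V_A = (z_B/z_A)^α = (180.0/63.0)^0.311 = (2.8571)^0.311 = 1.38610
Power-density ratio: P_B/P_A = (V_B/V_A)³ = (1.38610)³ = 2.66308

2.663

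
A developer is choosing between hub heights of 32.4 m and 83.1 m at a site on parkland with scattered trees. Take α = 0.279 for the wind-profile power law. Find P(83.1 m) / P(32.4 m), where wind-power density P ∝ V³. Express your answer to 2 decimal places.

2.20

Speed ratio: V_B/V_A = (z_B/z_A)^α = (83.1/32.4)^0.279 = (2.5648)^0.279 = 1.30055
Power-density ratio: P_B/P_A = (V_B/V_A)³ = (1.30055)³ = 2.19978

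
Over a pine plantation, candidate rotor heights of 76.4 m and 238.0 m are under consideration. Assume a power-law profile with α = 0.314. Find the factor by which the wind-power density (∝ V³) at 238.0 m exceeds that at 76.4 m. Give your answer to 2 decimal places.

Speed ratio: V_B/V_A = (z_B/z_A)^α = (238.0/76.4)^0.314 = (3.1152)^0.314 = 1.42874
Power-density ratio: P_B/P_A = (V_B/V_A)³ = (1.42874)³ = 2.91650

2.92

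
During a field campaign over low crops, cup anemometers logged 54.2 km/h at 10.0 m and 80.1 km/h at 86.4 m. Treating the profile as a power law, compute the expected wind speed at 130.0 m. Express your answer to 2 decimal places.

First find α: α = ln(V₂/V₁)/ln(z₂/z₁) = ln(80.1/54.2)/ln(86.4/10.0) = 0.39059/2.15640 = 0.1811
Extrapolate from 86.4 m to 130.0 m: V₃ = 80.1 × (130.0/86.4)^0.1811 = 80.1 × 1.0768 = 86.2523 km/h

86.25 km/h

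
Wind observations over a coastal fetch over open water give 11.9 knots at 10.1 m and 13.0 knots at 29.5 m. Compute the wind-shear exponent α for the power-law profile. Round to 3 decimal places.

Power law: V₂/V₁ = (z₂/z₁)^α ⇒ α = ln(V₂/V₁) / ln(z₂/z₁)
α = ln(13.0/11.9) / ln(29.5/10.1) = ln(1.0924) / ln(2.9208)
  = 0.08841 / 1.07185 = 0.08248

α ≈ 0.082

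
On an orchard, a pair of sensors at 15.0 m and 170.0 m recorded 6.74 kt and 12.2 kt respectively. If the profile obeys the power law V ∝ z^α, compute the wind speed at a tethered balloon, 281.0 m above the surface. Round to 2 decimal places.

First find α: α = ln(V₂/V₁)/ln(z₂/z₁) = ln(12.2/6.74)/ln(170.0/15.0) = 0.59338/2.42775 = 0.2444
Extrapolate from 170.0 m to 281.0 m: V₃ = 12.2 × (281.0/170.0)^0.2444 = 12.2 × 1.1307 = 13.7945 kt

13.79 kt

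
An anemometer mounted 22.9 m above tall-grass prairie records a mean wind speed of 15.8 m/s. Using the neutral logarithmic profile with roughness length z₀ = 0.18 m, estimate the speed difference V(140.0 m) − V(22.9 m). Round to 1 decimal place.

5.9 m/s

Log law: V₂ = V₁ · ln(z₂/z₀)/ln(z₁/z₀) = 15.8 × 6.6564/4.8459 = 21.7031 m/s
ΔV = 21.7031 − 15.8 = 5.9031 m/s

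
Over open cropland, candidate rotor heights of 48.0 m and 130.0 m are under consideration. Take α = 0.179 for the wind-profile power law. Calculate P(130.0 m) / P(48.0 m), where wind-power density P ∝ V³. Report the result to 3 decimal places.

Speed ratio: V_B/V_A = (z_B/z_A)^α = (130.0/48.0)^0.179 = (2.7083)^0.179 = 1.19524
Power-density ratio: P_B/P_A = (V_B/V_A)³ = (1.19524)³ = 1.70750

1.708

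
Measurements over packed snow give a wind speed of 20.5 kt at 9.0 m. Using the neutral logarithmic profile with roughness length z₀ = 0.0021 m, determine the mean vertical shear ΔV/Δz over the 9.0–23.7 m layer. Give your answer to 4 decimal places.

Log law: V₂ = V₁ · ln(z₂/z₀)/ln(z₁/z₀) = 20.5 × 9.3313/8.3630 = 22.8734 kt
ΔV/Δz = (22.8734 − 20.5)/(23.7 − 9.0) = 2.3734/14.7000 = 0.16146 kt/m

0.1615 kt/m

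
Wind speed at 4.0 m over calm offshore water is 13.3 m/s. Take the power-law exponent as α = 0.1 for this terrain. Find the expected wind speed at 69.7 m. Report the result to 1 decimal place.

17.7 m/s

Power-law profile: V₂ = V₁ · (z₂/z₁)^α
V₂ = 13.3 × (69.7/4.0)^0.1 = 13.3 × (17.4250)^0.1
    = 13.3 × 1.3308 = 17.6998 m/s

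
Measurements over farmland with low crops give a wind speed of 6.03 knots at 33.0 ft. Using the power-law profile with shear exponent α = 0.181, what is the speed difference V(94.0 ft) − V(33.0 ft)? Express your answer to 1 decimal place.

1.3 knots

Power law: V₂ = V₁ · (z₂/z₁)^α = 6.03 × (2.8485)^0.181 = 7.2879 knots
ΔV = 7.2879 − 6.03 = 1.2579 knots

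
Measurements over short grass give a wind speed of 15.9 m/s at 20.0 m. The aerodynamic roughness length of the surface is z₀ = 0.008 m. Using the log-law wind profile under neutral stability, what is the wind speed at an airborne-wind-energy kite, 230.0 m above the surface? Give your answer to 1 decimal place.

Log law: V(z) ∝ ln(z/z₀), so V₂/V₁ = ln(z₂/z₀) / ln(z₁/z₀).
ln(230.0/0.008) = 10.2664, ln(20.0/0.008) = 7.8240
V₂ = 15.9 × 10.2664/7.8240 = 15.9 × 1.3122 = 20.8633 m/s

20.9 m/s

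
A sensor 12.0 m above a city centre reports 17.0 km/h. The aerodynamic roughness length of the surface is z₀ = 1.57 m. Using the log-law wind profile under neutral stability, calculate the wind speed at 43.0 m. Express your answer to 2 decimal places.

Log law: V(z) ∝ ln(z/z₀), so V₂/V₁ = ln(z₂/z₀) / ln(z₁/z₀).
ln(43.0/1.57) = 3.3101, ln(12.0/1.57) = 2.0338
V₂ = 17.0 × 3.3101/2.0338 = 17.0 × 1.6275 = 27.6680 km/h

27.67 km/h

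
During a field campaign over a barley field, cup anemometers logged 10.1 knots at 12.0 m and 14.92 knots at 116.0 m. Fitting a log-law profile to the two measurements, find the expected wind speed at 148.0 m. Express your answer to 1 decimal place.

15.4 knots

Log law: V ∝ ln(z/z₀). From the pair, with r = V₁/V₂ = 0.67694,
ln z₀ = (ln z₁ − r·ln z₂)/(1 − r) = (2.4849 − 0.67694×4.7536)/0.32306 = -2.2690 → z₀ = 0.1034 m
V₃ = V₁ · ln(z₃/z₀)/ln(z₁/z₀) = 10.1 × 7.2662/4.7539 = 15.4376 knots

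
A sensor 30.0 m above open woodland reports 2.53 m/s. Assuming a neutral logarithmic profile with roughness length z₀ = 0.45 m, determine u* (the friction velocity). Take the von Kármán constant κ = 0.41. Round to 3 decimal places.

Log law: V(z) = (u*/κ) · ln(z/z₀) ⇒ u* = κ · V / ln(z/z₀)
u* = 0.41 × 2.53 / ln(30.0/0.45) = 0.41 × 2.53 / 4.1997
   = 1.0373 / 4.1997 = 0.2470 m/s

u* ≈ 0.247 m/s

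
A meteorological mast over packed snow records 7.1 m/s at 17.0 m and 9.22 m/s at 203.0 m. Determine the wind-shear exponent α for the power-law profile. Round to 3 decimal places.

α ≈ 0.105

Power law: V₂/V₁ = (z₂/z₁)^α ⇒ α = ln(V₂/V₁) / ln(z₂/z₁)
α = ln(9.22/7.1) / ln(203.0/17.0) = ln(1.2986) / ln(11.9412)
  = 0.26128 / 2.47999 = 0.10536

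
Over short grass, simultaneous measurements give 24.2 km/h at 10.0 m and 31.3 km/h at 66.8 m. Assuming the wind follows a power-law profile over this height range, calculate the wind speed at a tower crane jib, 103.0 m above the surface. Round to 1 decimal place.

33.2 km/h

First find α: α = ln(V₂/V₁)/ln(z₂/z₁) = ln(31.3/24.2)/ln(66.8/10.0) = 0.25727/1.89912 = 0.1355
Extrapolate from 66.8 m to 103.0 m: V₃ = 31.3 × (103.0/66.8)^0.1355 = 31.3 × 1.0604 = 33.1910 km/h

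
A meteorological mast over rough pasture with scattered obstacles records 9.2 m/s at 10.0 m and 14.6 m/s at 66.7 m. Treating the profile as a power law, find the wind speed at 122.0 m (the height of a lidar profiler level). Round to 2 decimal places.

First find α: α = ln(V₂/V₁)/ln(z₂/z₁) = ln(14.6/9.2)/ln(66.7/10.0) = 0.46182/1.89762 = 0.2434
Extrapolate from 66.7 m to 122.0 m: V₃ = 14.6 × (122.0/66.7)^0.2434 = 14.6 × 1.1583 = 16.9111 m/s

16.91 m/s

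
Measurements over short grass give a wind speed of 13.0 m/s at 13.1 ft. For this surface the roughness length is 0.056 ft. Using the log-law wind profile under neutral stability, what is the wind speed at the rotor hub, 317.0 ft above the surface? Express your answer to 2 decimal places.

Log law: V(z) ∝ ln(z/z₀), so V₂/V₁ = ln(z₂/z₀) / ln(z₁/z₀).
ln(317.0/0.056) = 8.6413, ln(13.1/0.056) = 5.4550
V₂ = 13.0 × 8.6413/5.4550 = 13.0 × 1.5841 = 20.5933 m/s

20.59 m/s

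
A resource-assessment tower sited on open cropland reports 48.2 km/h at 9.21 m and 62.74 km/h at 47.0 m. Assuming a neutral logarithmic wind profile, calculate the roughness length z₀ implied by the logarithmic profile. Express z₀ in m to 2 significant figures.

Log law: V(z) ∝ ln(z/z₀). With r = V₁/V₂ = 48.2/62.74 = 0.76825,
r · ln(z₂/z₀) = ln(z₁/z₀) ⇒ ln z₀ = (ln z₁ − r·ln z₂)/(1 − r)
ln z₀ = (2.22029 − 0.76825×3.85015) / 0.23175 = -3.1827
z₀ = exp(-3.1827) = 0.04147 m

z₀ ≈ 0.041 m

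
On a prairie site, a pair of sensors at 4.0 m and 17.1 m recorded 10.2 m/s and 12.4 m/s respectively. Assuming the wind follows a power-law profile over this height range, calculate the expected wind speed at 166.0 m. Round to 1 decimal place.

16.8 m/s

First find α: α = ln(V₂/V₁)/ln(z₂/z₁) = ln(12.4/10.2)/ln(17.1/4.0) = 0.19531/1.45278 = 0.1344
Extrapolate from 17.1 m to 166.0 m: V₃ = 12.4 × (166.0/17.1)^0.1344 = 12.4 × 1.3574 = 16.8316 m/s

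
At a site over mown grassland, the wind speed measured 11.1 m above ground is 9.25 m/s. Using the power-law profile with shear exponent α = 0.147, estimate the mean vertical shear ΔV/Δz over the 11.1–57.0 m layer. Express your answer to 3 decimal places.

0.055 m/s/m

Power law: V₂ = V₁ · (z₂/z₁)^α = 9.25 × (5.1351)^0.147 = 11.7650 m/s
ΔV/Δz = (11.7650 − 9.25)/(57.0 − 11.1) = 2.5150/45.9000 = 0.05479 m/s/m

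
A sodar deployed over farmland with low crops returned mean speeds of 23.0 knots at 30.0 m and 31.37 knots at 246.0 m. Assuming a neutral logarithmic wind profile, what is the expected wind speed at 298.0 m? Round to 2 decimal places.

32.13 knots

Log law: V ∝ ln(z/z₀). From the pair, with r = V₁/V₂ = 0.73318,
ln z₀ = (ln z₁ − r·ln z₂)/(1 − r) = (3.4012 − 0.73318×5.5053)/0.26682 = -2.3808 → z₀ = 0.09248 m
V₃ = V₁ · ln(z₃/z₀)/ln(z₁/z₀) = 23.0 × 8.0779/5.7820 = 32.1328 knots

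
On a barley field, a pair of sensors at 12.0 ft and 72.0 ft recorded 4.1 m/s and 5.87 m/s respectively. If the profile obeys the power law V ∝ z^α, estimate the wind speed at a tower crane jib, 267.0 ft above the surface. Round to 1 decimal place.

First find α: α = ln(V₂/V₁)/ln(z₂/z₁) = ln(5.87/4.1)/ln(72.0/12.0) = 0.35887/1.79176 = 0.2003
Extrapolate from 72.0 ft to 267.0 ft: V₃ = 5.87 × (267.0/72.0)^0.2003 = 5.87 × 1.3002 = 7.6320 m/s

7.6 m/s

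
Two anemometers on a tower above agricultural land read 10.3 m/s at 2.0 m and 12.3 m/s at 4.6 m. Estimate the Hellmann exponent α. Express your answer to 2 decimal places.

α ≈ 0.21

Power law: V₂/V₁ = (z₂/z₁)^α ⇒ α = ln(V₂/V₁) / ln(z₂/z₁)
α = ln(12.3/10.3) / ln(4.6/2.0) = ln(1.1942) / ln(2.3000)
  = 0.17746 / 0.83291 = 0.21305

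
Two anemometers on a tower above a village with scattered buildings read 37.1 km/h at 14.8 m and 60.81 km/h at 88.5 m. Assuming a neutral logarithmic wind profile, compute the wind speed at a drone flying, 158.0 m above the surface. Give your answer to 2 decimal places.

68.49 km/h

Log law: V ∝ ln(z/z₀). From the pair, with r = V₁/V₂ = 0.61010,
ln z₀ = (ln z₁ − r·ln z₂)/(1 − r) = (2.6946 − 0.61010×4.4830)/0.38990 = -0.1037 → z₀ = 0.9015 m
V₃ = V₁ · ln(z₃/z₀)/ln(z₁/z₀) = 37.1 × 5.1663/2.7983 = 68.4941 km/h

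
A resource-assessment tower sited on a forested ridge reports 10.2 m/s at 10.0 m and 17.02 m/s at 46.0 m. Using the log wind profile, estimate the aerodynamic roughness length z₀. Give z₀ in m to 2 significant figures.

Log law: V(z) ∝ ln(z/z₀). With r = V₁/V₂ = 10.2/17.02 = 0.59929,
r · ln(z₂/z₀) = ln(z₁/z₀) ⇒ ln z₀ = (ln z₁ − r·ln z₂)/(1 − r)
ln z₀ = (2.30259 − 0.59929×3.82864) / 0.40071 = 0.0202
z₀ = exp(0.0202) = 1.020 m

z₀ ≈ 1.0 m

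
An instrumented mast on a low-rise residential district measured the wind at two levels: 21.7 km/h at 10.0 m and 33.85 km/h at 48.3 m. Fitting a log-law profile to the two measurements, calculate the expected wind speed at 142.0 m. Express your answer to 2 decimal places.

42.17 km/h

Log law: V ∝ ln(z/z₀). From the pair, with r = V₁/V₂ = 0.64106,
ln z₀ = (ln z₁ − r·ln z₂)/(1 − r) = (2.3026 − 0.64106×3.8774)/0.35894 = -0.5101 → z₀ = 0.6004 m
V₃ = V₁ · ln(z₃/z₀)/ln(z₁/z₀) = 21.7 × 5.4659/2.8127 = 42.1699 km/h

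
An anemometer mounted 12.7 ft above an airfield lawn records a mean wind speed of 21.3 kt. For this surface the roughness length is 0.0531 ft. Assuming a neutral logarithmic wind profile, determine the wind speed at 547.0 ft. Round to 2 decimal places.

35.93 kt

Log law: V(z) ∝ ln(z/z₀), so V₂/V₁ = ln(z₂/z₀) / ln(z₁/z₀).
ln(547.0/0.0531) = 9.2400, ln(12.7/0.0531) = 5.4772
V₂ = 21.3 × 9.2400/5.4772 = 21.3 × 1.6870 = 35.9332 kt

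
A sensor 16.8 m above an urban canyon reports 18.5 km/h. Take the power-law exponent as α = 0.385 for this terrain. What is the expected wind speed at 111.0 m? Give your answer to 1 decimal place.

38.3 km/h

Power-law profile: V₂ = V₁ · (z₂/z₁)^α
V₂ = 18.5 × (111.0/16.8)^0.385 = 18.5 × (6.6071)^0.385
    = 18.5 × 2.0687 = 38.2716 km/h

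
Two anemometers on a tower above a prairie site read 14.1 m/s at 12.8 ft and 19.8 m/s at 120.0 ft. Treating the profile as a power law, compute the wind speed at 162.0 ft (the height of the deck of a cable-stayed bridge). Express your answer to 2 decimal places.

First find α: α = ln(V₂/V₁)/ln(z₂/z₁) = ln(19.8/14.1)/ln(120.0/12.8) = 0.33951/2.23805 = 0.1517
Extrapolate from 120.0 ft to 162.0 ft: V₃ = 19.8 × (162.0/120.0)^0.1517 = 19.8 × 1.0466 = 20.7222 m/s

20.72 m/s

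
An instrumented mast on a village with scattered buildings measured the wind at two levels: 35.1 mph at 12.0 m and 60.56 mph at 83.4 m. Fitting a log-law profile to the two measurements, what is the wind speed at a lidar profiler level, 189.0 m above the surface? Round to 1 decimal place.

Log law: V ∝ ln(z/z₀). From the pair, with r = V₁/V₂ = 0.57959,
ln z₀ = (ln z₁ − r·ln z₂)/(1 − r) = (2.4849 − 0.57959×4.4236)/0.42041 = -0.1879 → z₀ = 0.8287 m
V₃ = V₁ · ln(z₃/z₀)/ln(z₁/z₀) = 35.1 × 5.4297/2.6728 = 71.3035 mph

71.3 mph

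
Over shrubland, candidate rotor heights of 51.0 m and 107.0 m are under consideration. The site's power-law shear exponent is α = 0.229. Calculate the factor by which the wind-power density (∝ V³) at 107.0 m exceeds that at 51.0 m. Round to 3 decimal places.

1.664

Speed ratio: V_B/V_A = (z_B/z_A)^α = (107.0/51.0)^0.229 = (2.0980)^0.229 = 1.18494
Power-density ratio: P_B/P_A = (V_B/V_A)³ = (1.18494)³ = 1.66374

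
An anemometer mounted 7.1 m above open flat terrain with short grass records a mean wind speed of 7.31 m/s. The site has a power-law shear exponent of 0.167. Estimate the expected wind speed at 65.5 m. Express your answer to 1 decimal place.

10.6 m/s

Power-law profile: V₂ = V₁ · (z₂/z₁)^α
V₂ = 7.31 × (65.5/7.1)^0.167 = 7.31 × (9.2254)^0.167
    = 7.31 × 1.4493 = 10.5942 m/s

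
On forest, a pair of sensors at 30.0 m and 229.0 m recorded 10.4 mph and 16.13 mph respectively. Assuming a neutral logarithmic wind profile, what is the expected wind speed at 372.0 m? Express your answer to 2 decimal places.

Log law: V ∝ ln(z/z₀). From the pair, with r = V₁/V₂ = 0.64476,
ln z₀ = (ln z₁ − r·ln z₂)/(1 − r) = (3.4012 − 0.64476×5.4337)/0.35524 = -0.2879 → z₀ = 0.7499 m
V₃ = V₁ · ln(z₃/z₀)/ln(z₁/z₀) = 10.4 × 6.2067/3.6890 = 17.4978 mph

17.50 mph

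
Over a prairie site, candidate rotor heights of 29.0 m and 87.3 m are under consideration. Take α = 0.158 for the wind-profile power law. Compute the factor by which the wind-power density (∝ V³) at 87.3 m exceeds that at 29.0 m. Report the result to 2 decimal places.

1.69

Speed ratio: V_B/V_A = (z_B/z_A)^α = (87.3/29.0)^0.158 = (3.0103)^0.158 = 1.19020
Power-density ratio: P_B/P_A = (V_B/V_A)³ = (1.19020)³ = 1.68603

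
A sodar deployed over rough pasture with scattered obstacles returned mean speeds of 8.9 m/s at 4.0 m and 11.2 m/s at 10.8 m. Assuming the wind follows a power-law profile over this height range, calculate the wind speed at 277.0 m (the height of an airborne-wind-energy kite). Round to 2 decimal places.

First find α: α = ln(V₂/V₁)/ln(z₂/z₁) = ln(11.2/8.9)/ln(10.8/4.0) = 0.22986/0.99325 = 0.2314
Extrapolate from 10.8 m to 277.0 m: V₃ = 11.2 × (277.0/10.8)^0.2314 = 11.2 × 2.1188 = 23.7305 m/s

23.73 m/s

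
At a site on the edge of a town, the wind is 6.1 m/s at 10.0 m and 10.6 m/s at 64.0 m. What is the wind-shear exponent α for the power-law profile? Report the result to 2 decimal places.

Power law: V₂/V₁ = (z₂/z₁)^α ⇒ α = ln(V₂/V₁) / ln(z₂/z₁)
α = ln(10.6/6.1) / ln(64.0/10.0) = ln(1.7377) / ln(6.4000)
  = 0.55257 / 1.85630 = 0.29767

α ≈ 0.30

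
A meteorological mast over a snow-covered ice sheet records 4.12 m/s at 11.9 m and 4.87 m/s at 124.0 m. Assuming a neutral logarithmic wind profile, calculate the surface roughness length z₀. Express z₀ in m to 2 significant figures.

Log law: V(z) ∝ ln(z/z₀). With r = V₁/V₂ = 4.12/4.87 = 0.84600,
r · ln(z₂/z₀) = ln(z₁/z₀) ⇒ ln z₀ = (ln z₁ − r·ln z₂)/(1 − r)
ln z₀ = (2.47654 − 0.84600×4.82028) / 0.15400 = -10.3984
z₀ = exp(-10.3984) = 0.00003048 m

z₀ ≈ 0.000030 m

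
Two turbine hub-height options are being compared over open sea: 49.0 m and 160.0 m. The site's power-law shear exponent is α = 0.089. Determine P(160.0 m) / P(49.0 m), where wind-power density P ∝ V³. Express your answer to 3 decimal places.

Speed ratio: V_B/V_A = (z_B/z_A)^α = (160.0/49.0)^0.089 = (3.2653)^0.089 = 1.11106
Power-density ratio: P_B/P_A = (V_B/V_A)³ = (1.11106)³ = 1.37157

1.372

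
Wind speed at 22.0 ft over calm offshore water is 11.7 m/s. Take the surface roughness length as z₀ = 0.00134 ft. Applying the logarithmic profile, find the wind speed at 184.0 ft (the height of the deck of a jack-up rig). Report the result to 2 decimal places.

14.26 m/s

Log law: V(z) ∝ ln(z/z₀), so V₂/V₁ = ln(z₂/z₀) / ln(z₁/z₀).
ln(184.0/0.00134) = 11.8300, ln(22.0/0.00134) = 9.7061
V₂ = 11.7 × 11.8300/9.7061 = 11.7 × 1.2188 = 14.2602 m/s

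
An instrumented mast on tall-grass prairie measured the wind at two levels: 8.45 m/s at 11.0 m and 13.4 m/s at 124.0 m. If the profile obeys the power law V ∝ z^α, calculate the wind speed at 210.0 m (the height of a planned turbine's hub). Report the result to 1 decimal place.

14.8 m/s

First find α: α = ln(V₂/V₁)/ln(z₂/z₁) = ln(13.4/8.45)/ln(124.0/11.0) = 0.46109/2.42239 = 0.1903
Extrapolate from 124.0 m to 210.0 m: V₃ = 13.4 × (210.0/124.0)^0.1903 = 13.4 × 1.1055 = 14.8134 m/s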